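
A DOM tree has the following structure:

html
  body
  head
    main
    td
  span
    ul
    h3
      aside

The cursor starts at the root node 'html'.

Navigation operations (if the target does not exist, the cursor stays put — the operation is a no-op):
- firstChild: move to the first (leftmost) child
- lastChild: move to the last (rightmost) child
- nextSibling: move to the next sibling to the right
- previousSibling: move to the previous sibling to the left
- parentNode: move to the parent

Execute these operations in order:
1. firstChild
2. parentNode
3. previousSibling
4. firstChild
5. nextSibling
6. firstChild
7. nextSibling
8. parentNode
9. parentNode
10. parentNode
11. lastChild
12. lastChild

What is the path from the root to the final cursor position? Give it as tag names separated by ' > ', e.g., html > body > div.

Answer: html > span > h3

Derivation:
After 1 (firstChild): body
After 2 (parentNode): html
After 3 (previousSibling): html (no-op, stayed)
After 4 (firstChild): body
After 5 (nextSibling): head
After 6 (firstChild): main
After 7 (nextSibling): td
After 8 (parentNode): head
After 9 (parentNode): html
After 10 (parentNode): html (no-op, stayed)
After 11 (lastChild): span
After 12 (lastChild): h3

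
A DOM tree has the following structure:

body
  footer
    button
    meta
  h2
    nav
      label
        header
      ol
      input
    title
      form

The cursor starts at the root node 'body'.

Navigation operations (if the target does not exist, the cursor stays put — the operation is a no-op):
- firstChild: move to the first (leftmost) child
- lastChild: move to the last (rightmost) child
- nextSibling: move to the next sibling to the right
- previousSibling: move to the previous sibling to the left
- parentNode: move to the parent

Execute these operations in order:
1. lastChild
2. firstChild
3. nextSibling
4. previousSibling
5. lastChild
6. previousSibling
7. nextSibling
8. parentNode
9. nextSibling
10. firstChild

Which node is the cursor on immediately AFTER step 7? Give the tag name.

After 1 (lastChild): h2
After 2 (firstChild): nav
After 3 (nextSibling): title
After 4 (previousSibling): nav
After 5 (lastChild): input
After 6 (previousSibling): ol
After 7 (nextSibling): input

Answer: input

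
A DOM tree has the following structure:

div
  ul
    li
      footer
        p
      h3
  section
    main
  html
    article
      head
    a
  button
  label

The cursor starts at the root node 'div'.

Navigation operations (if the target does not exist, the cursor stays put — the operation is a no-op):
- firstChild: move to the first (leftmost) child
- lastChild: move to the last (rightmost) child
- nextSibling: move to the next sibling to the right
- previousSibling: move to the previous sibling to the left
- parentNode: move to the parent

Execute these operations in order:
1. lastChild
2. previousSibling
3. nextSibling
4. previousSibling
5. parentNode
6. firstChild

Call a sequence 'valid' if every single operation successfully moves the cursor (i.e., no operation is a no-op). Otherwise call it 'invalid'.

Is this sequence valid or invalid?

Answer: valid

Derivation:
After 1 (lastChild): label
After 2 (previousSibling): button
After 3 (nextSibling): label
After 4 (previousSibling): button
After 5 (parentNode): div
After 6 (firstChild): ul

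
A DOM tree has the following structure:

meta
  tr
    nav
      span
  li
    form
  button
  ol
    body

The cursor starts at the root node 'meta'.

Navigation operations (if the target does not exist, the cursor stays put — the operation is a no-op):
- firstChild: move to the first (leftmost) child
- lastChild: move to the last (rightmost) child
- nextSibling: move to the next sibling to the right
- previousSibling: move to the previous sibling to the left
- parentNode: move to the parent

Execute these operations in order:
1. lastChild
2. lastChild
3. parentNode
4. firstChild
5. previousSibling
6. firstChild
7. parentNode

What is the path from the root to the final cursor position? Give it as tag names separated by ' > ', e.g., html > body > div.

After 1 (lastChild): ol
After 2 (lastChild): body
After 3 (parentNode): ol
After 4 (firstChild): body
After 5 (previousSibling): body (no-op, stayed)
After 6 (firstChild): body (no-op, stayed)
After 7 (parentNode): ol

Answer: meta > ol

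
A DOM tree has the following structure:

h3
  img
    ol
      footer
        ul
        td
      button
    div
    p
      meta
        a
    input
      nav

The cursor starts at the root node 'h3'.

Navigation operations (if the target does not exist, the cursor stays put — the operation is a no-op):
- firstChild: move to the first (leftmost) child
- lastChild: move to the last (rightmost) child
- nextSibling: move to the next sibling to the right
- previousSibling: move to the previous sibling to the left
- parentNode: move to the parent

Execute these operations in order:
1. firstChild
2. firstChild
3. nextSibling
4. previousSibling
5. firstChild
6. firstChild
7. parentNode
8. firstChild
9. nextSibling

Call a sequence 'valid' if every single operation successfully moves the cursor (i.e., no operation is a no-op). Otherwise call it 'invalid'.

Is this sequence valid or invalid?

Answer: valid

Derivation:
After 1 (firstChild): img
After 2 (firstChild): ol
After 3 (nextSibling): div
After 4 (previousSibling): ol
After 5 (firstChild): footer
After 6 (firstChild): ul
After 7 (parentNode): footer
After 8 (firstChild): ul
After 9 (nextSibling): td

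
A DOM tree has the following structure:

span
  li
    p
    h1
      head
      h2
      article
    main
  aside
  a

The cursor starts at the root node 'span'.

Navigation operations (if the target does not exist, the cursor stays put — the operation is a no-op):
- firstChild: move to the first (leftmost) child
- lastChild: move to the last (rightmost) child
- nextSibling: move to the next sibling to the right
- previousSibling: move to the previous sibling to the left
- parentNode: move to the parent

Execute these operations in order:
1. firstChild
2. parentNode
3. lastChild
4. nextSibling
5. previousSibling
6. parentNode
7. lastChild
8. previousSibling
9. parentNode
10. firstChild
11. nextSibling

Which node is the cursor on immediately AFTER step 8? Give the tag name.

After 1 (firstChild): li
After 2 (parentNode): span
After 3 (lastChild): a
After 4 (nextSibling): a (no-op, stayed)
After 5 (previousSibling): aside
After 6 (parentNode): span
After 7 (lastChild): a
After 8 (previousSibling): aside

Answer: aside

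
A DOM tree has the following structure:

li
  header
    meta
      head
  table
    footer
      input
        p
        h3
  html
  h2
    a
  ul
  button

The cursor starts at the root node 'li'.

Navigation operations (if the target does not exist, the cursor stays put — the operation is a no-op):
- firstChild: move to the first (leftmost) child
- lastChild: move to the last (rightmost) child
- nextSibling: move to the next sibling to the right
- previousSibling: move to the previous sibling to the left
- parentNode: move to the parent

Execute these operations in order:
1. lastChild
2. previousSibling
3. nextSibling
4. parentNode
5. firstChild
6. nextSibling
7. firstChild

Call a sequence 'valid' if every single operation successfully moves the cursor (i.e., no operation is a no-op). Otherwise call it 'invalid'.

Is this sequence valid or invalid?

After 1 (lastChild): button
After 2 (previousSibling): ul
After 3 (nextSibling): button
After 4 (parentNode): li
After 5 (firstChild): header
After 6 (nextSibling): table
After 7 (firstChild): footer

Answer: valid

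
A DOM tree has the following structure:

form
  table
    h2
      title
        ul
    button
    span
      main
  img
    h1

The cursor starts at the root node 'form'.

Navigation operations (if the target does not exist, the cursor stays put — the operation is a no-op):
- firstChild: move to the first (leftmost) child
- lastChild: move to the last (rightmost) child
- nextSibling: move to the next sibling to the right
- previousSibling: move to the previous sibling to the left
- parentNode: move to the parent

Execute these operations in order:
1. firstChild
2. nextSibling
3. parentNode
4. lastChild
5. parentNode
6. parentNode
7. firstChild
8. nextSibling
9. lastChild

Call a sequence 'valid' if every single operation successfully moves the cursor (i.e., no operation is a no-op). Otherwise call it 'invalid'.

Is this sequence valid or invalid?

After 1 (firstChild): table
After 2 (nextSibling): img
After 3 (parentNode): form
After 4 (lastChild): img
After 5 (parentNode): form
After 6 (parentNode): form (no-op, stayed)
After 7 (firstChild): table
After 8 (nextSibling): img
After 9 (lastChild): h1

Answer: invalid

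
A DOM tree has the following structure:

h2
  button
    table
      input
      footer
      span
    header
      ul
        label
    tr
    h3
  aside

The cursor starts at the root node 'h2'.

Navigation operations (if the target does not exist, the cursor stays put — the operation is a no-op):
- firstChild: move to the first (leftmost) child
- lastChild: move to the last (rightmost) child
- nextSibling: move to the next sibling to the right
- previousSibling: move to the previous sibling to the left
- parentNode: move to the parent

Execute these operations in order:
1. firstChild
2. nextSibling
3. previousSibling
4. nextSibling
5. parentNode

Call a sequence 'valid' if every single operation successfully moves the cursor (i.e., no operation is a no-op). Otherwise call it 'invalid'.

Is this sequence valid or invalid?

After 1 (firstChild): button
After 2 (nextSibling): aside
After 3 (previousSibling): button
After 4 (nextSibling): aside
After 5 (parentNode): h2

Answer: valid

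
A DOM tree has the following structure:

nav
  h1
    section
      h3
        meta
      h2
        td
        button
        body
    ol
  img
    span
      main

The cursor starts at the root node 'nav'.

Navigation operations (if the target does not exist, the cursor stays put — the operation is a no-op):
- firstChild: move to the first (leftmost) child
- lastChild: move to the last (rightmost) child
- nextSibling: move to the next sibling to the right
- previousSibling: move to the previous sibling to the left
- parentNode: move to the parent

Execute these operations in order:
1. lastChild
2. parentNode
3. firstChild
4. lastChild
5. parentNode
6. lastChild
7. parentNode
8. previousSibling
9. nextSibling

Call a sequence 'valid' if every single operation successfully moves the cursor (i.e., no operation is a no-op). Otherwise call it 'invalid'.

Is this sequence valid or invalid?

Answer: invalid

Derivation:
After 1 (lastChild): img
After 2 (parentNode): nav
After 3 (firstChild): h1
After 4 (lastChild): ol
After 5 (parentNode): h1
After 6 (lastChild): ol
After 7 (parentNode): h1
After 8 (previousSibling): h1 (no-op, stayed)
After 9 (nextSibling): img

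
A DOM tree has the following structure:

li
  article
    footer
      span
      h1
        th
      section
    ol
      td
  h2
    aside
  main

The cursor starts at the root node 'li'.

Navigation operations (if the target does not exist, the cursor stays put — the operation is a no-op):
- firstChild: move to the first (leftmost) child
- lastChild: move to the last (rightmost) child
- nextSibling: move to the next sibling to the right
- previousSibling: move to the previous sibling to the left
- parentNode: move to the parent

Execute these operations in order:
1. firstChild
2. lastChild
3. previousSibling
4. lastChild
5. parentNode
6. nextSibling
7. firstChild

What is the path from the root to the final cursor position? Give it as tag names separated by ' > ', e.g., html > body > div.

After 1 (firstChild): article
After 2 (lastChild): ol
After 3 (previousSibling): footer
After 4 (lastChild): section
After 5 (parentNode): footer
After 6 (nextSibling): ol
After 7 (firstChild): td

Answer: li > article > ol > td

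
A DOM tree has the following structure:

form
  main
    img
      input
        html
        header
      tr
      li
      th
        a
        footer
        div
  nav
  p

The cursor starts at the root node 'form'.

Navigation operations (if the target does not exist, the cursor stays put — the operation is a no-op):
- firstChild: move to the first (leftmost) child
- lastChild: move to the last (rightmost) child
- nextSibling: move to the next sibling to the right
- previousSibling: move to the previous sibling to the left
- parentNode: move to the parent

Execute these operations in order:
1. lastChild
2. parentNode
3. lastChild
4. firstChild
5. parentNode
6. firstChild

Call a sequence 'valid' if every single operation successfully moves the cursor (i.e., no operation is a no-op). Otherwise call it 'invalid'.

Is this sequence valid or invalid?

Answer: invalid

Derivation:
After 1 (lastChild): p
After 2 (parentNode): form
After 3 (lastChild): p
After 4 (firstChild): p (no-op, stayed)
After 5 (parentNode): form
After 6 (firstChild): main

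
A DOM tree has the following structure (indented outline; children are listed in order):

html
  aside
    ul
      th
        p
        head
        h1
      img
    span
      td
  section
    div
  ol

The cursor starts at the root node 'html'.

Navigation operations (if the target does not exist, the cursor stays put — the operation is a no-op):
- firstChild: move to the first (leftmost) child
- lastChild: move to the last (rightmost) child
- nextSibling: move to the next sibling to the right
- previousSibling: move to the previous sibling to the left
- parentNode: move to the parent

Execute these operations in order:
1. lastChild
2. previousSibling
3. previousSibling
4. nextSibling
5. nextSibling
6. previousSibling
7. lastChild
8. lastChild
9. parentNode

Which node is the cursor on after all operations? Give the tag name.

Answer: section

Derivation:
After 1 (lastChild): ol
After 2 (previousSibling): section
After 3 (previousSibling): aside
After 4 (nextSibling): section
After 5 (nextSibling): ol
After 6 (previousSibling): section
After 7 (lastChild): div
After 8 (lastChild): div (no-op, stayed)
After 9 (parentNode): section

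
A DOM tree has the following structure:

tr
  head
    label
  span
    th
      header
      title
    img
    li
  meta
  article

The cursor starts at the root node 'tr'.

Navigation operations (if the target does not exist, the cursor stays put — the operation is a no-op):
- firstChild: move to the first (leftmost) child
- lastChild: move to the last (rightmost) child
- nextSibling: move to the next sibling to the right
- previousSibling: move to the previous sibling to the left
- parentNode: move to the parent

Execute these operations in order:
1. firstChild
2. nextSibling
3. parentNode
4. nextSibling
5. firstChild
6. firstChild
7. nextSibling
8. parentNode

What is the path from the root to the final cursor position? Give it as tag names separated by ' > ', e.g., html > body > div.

After 1 (firstChild): head
After 2 (nextSibling): span
After 3 (parentNode): tr
After 4 (nextSibling): tr (no-op, stayed)
After 5 (firstChild): head
After 6 (firstChild): label
After 7 (nextSibling): label (no-op, stayed)
After 8 (parentNode): head

Answer: tr > head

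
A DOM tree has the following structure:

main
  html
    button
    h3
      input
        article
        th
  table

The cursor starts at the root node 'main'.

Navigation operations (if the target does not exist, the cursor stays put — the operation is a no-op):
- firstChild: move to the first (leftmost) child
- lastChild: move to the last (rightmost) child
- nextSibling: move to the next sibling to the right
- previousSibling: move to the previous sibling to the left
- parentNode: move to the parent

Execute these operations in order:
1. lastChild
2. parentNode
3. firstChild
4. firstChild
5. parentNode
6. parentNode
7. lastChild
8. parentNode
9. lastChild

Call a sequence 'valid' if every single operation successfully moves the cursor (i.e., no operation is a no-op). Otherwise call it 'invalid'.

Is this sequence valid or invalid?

After 1 (lastChild): table
After 2 (parentNode): main
After 3 (firstChild): html
After 4 (firstChild): button
After 5 (parentNode): html
After 6 (parentNode): main
After 7 (lastChild): table
After 8 (parentNode): main
After 9 (lastChild): table

Answer: valid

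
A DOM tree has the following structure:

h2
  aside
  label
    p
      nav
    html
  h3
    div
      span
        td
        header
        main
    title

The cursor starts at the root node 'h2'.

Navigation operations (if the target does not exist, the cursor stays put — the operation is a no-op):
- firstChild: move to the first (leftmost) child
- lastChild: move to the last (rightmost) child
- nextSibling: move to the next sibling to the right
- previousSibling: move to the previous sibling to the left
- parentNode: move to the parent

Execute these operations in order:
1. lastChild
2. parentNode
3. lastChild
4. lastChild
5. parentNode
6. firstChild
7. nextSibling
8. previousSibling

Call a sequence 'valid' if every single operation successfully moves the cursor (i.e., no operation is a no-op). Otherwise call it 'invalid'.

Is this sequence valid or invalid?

After 1 (lastChild): h3
After 2 (parentNode): h2
After 3 (lastChild): h3
After 4 (lastChild): title
After 5 (parentNode): h3
After 6 (firstChild): div
After 7 (nextSibling): title
After 8 (previousSibling): div

Answer: valid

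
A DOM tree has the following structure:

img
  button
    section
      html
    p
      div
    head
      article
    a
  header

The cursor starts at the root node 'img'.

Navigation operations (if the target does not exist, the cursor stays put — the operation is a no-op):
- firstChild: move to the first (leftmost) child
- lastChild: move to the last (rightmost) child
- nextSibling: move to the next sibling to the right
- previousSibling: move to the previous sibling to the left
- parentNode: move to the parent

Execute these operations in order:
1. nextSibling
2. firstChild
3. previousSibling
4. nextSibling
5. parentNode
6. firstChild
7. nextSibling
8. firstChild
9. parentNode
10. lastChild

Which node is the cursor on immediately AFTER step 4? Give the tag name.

After 1 (nextSibling): img (no-op, stayed)
After 2 (firstChild): button
After 3 (previousSibling): button (no-op, stayed)
After 4 (nextSibling): header

Answer: header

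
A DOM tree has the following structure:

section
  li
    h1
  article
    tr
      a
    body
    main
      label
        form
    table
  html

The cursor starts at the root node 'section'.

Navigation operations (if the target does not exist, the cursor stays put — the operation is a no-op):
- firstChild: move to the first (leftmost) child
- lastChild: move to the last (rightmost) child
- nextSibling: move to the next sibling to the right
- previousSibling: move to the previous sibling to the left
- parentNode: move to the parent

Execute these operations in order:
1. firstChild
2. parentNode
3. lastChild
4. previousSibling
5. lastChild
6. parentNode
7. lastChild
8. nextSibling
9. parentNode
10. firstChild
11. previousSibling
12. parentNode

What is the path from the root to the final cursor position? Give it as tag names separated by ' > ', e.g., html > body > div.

Answer: section > article

Derivation:
After 1 (firstChild): li
After 2 (parentNode): section
After 3 (lastChild): html
After 4 (previousSibling): article
After 5 (lastChild): table
After 6 (parentNode): article
After 7 (lastChild): table
After 8 (nextSibling): table (no-op, stayed)
After 9 (parentNode): article
After 10 (firstChild): tr
After 11 (previousSibling): tr (no-op, stayed)
After 12 (parentNode): article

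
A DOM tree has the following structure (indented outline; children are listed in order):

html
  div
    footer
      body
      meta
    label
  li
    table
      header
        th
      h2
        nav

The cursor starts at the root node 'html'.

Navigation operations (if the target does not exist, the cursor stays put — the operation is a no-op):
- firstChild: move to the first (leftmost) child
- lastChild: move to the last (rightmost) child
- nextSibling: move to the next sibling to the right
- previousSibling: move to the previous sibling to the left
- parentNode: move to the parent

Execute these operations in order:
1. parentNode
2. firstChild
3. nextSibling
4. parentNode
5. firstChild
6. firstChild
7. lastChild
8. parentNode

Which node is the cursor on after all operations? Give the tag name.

After 1 (parentNode): html (no-op, stayed)
After 2 (firstChild): div
After 3 (nextSibling): li
After 4 (parentNode): html
After 5 (firstChild): div
After 6 (firstChild): footer
After 7 (lastChild): meta
After 8 (parentNode): footer

Answer: footer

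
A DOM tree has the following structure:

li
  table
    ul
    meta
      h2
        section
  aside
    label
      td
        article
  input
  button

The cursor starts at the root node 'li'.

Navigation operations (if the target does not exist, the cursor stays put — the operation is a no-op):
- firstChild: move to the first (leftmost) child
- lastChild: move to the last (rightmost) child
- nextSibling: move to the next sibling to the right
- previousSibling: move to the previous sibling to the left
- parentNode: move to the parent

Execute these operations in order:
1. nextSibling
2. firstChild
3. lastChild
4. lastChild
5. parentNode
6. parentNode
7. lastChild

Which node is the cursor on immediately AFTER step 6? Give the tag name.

After 1 (nextSibling): li (no-op, stayed)
After 2 (firstChild): table
After 3 (lastChild): meta
After 4 (lastChild): h2
After 5 (parentNode): meta
After 6 (parentNode): table

Answer: table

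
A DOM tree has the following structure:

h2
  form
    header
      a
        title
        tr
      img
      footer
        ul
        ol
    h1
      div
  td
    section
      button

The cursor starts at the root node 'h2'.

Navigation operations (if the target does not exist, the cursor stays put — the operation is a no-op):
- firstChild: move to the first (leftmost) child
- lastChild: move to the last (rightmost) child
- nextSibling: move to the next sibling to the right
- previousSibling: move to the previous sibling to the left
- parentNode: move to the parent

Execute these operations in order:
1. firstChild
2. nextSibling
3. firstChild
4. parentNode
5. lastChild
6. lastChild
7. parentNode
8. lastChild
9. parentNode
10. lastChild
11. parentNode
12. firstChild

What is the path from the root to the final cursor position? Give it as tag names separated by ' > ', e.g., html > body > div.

After 1 (firstChild): form
After 2 (nextSibling): td
After 3 (firstChild): section
After 4 (parentNode): td
After 5 (lastChild): section
After 6 (lastChild): button
After 7 (parentNode): section
After 8 (lastChild): button
After 9 (parentNode): section
After 10 (lastChild): button
After 11 (parentNode): section
After 12 (firstChild): button

Answer: h2 > td > section > button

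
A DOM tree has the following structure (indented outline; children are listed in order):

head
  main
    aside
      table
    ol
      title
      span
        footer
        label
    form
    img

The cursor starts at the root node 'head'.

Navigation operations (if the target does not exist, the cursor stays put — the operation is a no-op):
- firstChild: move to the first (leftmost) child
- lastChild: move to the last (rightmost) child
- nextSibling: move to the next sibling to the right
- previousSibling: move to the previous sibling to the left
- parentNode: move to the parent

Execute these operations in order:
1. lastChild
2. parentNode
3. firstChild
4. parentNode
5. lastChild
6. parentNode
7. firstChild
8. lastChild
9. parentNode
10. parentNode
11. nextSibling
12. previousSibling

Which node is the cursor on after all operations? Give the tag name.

Answer: head

Derivation:
After 1 (lastChild): main
After 2 (parentNode): head
After 3 (firstChild): main
After 4 (parentNode): head
After 5 (lastChild): main
After 6 (parentNode): head
After 7 (firstChild): main
After 8 (lastChild): img
After 9 (parentNode): main
After 10 (parentNode): head
After 11 (nextSibling): head (no-op, stayed)
After 12 (previousSibling): head (no-op, stayed)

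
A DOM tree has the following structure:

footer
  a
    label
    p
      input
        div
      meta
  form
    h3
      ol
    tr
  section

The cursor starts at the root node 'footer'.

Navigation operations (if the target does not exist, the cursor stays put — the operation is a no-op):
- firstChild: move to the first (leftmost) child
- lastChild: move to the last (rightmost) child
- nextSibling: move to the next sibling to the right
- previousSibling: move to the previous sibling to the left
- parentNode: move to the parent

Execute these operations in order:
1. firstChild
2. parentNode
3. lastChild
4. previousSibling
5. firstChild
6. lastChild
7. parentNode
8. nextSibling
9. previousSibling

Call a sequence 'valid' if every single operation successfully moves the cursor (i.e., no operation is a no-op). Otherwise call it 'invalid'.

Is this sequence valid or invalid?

After 1 (firstChild): a
After 2 (parentNode): footer
After 3 (lastChild): section
After 4 (previousSibling): form
After 5 (firstChild): h3
After 6 (lastChild): ol
After 7 (parentNode): h3
After 8 (nextSibling): tr
After 9 (previousSibling): h3

Answer: valid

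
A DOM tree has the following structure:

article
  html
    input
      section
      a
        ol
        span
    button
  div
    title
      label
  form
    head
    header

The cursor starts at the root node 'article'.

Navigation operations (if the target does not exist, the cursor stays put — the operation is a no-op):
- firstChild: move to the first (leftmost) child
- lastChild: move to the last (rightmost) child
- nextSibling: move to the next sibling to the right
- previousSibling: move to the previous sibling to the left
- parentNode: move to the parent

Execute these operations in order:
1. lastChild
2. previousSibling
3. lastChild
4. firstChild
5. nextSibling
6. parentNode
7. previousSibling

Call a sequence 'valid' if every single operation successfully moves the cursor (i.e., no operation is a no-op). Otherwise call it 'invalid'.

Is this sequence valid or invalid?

After 1 (lastChild): form
After 2 (previousSibling): div
After 3 (lastChild): title
After 4 (firstChild): label
After 5 (nextSibling): label (no-op, stayed)
After 6 (parentNode): title
After 7 (previousSibling): title (no-op, stayed)

Answer: invalid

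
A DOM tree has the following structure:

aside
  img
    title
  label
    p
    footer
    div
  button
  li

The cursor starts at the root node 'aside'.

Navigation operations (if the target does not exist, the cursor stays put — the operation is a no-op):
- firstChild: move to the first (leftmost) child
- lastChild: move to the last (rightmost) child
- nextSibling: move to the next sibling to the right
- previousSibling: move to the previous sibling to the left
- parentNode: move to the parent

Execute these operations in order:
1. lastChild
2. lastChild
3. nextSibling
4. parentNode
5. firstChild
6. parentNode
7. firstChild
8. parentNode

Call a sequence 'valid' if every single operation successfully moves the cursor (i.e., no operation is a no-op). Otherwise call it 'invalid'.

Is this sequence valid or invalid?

Answer: invalid

Derivation:
After 1 (lastChild): li
After 2 (lastChild): li (no-op, stayed)
After 3 (nextSibling): li (no-op, stayed)
After 4 (parentNode): aside
After 5 (firstChild): img
After 6 (parentNode): aside
After 7 (firstChild): img
After 8 (parentNode): aside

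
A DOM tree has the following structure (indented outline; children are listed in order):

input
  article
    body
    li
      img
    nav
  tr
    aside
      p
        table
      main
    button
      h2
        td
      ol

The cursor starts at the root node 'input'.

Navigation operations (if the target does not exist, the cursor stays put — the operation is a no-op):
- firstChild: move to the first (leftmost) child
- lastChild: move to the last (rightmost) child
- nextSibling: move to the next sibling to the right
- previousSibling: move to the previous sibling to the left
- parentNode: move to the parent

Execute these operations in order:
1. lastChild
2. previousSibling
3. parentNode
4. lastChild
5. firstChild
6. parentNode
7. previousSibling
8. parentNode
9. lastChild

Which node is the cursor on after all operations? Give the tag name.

Answer: tr

Derivation:
After 1 (lastChild): tr
After 2 (previousSibling): article
After 3 (parentNode): input
After 4 (lastChild): tr
After 5 (firstChild): aside
After 6 (parentNode): tr
After 7 (previousSibling): article
After 8 (parentNode): input
After 9 (lastChild): tr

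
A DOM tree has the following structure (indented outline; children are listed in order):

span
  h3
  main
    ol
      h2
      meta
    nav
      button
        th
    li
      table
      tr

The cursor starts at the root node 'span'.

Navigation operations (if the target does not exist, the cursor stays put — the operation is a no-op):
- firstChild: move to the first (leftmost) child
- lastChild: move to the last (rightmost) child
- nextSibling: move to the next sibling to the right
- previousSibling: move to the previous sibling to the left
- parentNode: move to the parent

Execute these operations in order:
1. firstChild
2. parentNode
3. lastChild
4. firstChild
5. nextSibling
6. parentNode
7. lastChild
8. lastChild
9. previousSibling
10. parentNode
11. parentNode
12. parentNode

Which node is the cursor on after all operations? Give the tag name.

Answer: span

Derivation:
After 1 (firstChild): h3
After 2 (parentNode): span
After 3 (lastChild): main
After 4 (firstChild): ol
After 5 (nextSibling): nav
After 6 (parentNode): main
After 7 (lastChild): li
After 8 (lastChild): tr
After 9 (previousSibling): table
After 10 (parentNode): li
After 11 (parentNode): main
After 12 (parentNode): span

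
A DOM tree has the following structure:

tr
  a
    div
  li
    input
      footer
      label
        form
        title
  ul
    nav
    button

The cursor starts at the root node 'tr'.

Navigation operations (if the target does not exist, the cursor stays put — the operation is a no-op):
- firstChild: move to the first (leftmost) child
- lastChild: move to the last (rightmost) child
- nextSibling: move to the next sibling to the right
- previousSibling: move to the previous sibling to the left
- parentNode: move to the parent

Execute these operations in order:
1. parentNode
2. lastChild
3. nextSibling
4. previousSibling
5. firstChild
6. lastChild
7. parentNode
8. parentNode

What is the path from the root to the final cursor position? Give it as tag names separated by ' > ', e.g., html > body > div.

Answer: tr > li

Derivation:
After 1 (parentNode): tr (no-op, stayed)
After 2 (lastChild): ul
After 3 (nextSibling): ul (no-op, stayed)
After 4 (previousSibling): li
After 5 (firstChild): input
After 6 (lastChild): label
After 7 (parentNode): input
After 8 (parentNode): li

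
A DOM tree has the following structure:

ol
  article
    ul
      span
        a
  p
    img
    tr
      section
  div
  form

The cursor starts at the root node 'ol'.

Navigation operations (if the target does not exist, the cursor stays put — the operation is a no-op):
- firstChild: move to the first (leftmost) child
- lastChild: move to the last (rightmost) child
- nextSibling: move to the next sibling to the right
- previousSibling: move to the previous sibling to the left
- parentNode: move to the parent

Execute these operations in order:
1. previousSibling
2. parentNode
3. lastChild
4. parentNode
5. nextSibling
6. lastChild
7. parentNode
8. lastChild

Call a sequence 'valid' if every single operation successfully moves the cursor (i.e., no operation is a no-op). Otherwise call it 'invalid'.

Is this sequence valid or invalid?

After 1 (previousSibling): ol (no-op, stayed)
After 2 (parentNode): ol (no-op, stayed)
After 3 (lastChild): form
After 4 (parentNode): ol
After 5 (nextSibling): ol (no-op, stayed)
After 6 (lastChild): form
After 7 (parentNode): ol
After 8 (lastChild): form

Answer: invalid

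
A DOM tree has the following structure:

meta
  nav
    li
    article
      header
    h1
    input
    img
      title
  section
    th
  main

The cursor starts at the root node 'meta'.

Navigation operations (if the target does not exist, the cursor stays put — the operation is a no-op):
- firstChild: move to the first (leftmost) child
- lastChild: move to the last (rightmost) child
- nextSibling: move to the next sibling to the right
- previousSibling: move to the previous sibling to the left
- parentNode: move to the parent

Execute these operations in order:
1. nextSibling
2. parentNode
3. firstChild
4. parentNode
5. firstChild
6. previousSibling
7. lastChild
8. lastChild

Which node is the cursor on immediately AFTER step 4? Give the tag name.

After 1 (nextSibling): meta (no-op, stayed)
After 2 (parentNode): meta (no-op, stayed)
After 3 (firstChild): nav
After 4 (parentNode): meta

Answer: meta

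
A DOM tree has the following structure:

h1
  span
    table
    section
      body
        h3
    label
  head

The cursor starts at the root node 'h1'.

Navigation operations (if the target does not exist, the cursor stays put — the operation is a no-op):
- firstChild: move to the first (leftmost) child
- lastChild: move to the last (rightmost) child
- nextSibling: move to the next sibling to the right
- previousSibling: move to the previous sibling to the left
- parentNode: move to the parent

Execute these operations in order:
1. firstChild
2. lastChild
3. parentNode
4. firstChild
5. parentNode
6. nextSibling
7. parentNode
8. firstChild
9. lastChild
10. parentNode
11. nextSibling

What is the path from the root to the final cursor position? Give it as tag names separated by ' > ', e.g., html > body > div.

After 1 (firstChild): span
After 2 (lastChild): label
After 3 (parentNode): span
After 4 (firstChild): table
After 5 (parentNode): span
After 6 (nextSibling): head
After 7 (parentNode): h1
After 8 (firstChild): span
After 9 (lastChild): label
After 10 (parentNode): span
After 11 (nextSibling): head

Answer: h1 > head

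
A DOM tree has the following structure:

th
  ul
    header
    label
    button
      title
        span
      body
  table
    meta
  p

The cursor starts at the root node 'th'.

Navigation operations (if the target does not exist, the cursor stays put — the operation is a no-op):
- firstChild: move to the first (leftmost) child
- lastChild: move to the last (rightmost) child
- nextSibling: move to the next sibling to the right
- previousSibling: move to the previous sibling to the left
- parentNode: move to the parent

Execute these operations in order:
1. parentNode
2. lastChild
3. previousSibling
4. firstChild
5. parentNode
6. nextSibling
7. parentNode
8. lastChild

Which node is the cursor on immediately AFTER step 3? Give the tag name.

After 1 (parentNode): th (no-op, stayed)
After 2 (lastChild): p
After 3 (previousSibling): table

Answer: table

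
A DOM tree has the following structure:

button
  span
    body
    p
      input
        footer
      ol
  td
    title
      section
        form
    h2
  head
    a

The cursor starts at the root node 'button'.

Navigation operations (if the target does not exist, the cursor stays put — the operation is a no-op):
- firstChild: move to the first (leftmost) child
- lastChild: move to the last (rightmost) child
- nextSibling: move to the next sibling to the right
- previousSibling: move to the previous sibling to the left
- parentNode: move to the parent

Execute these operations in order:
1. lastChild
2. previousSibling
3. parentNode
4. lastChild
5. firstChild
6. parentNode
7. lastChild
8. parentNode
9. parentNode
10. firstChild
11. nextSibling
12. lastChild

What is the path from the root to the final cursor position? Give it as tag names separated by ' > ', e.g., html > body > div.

After 1 (lastChild): head
After 2 (previousSibling): td
After 3 (parentNode): button
After 4 (lastChild): head
After 5 (firstChild): a
After 6 (parentNode): head
After 7 (lastChild): a
After 8 (parentNode): head
After 9 (parentNode): button
After 10 (firstChild): span
After 11 (nextSibling): td
After 12 (lastChild): h2

Answer: button > td > h2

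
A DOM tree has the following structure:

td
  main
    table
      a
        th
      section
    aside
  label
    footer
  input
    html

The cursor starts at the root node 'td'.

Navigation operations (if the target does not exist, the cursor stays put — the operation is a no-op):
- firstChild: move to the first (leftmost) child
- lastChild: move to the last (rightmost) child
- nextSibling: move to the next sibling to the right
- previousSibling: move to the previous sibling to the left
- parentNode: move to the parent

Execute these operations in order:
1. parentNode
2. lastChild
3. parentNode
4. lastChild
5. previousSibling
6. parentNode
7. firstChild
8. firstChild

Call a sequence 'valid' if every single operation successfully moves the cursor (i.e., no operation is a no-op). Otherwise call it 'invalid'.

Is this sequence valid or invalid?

After 1 (parentNode): td (no-op, stayed)
After 2 (lastChild): input
After 3 (parentNode): td
After 4 (lastChild): input
After 5 (previousSibling): label
After 6 (parentNode): td
After 7 (firstChild): main
After 8 (firstChild): table

Answer: invalid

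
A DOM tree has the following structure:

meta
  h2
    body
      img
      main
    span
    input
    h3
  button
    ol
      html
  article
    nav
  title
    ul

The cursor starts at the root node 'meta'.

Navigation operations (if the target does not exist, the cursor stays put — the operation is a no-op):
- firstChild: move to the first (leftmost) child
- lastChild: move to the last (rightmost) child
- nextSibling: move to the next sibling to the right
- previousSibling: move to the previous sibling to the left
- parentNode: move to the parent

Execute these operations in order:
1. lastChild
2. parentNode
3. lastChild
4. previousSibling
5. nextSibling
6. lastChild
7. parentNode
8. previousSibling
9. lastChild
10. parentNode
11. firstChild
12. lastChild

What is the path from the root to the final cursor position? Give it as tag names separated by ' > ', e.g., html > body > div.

Answer: meta > article > nav

Derivation:
After 1 (lastChild): title
After 2 (parentNode): meta
After 3 (lastChild): title
After 4 (previousSibling): article
After 5 (nextSibling): title
After 6 (lastChild): ul
After 7 (parentNode): title
After 8 (previousSibling): article
After 9 (lastChild): nav
After 10 (parentNode): article
After 11 (firstChild): nav
After 12 (lastChild): nav (no-op, stayed)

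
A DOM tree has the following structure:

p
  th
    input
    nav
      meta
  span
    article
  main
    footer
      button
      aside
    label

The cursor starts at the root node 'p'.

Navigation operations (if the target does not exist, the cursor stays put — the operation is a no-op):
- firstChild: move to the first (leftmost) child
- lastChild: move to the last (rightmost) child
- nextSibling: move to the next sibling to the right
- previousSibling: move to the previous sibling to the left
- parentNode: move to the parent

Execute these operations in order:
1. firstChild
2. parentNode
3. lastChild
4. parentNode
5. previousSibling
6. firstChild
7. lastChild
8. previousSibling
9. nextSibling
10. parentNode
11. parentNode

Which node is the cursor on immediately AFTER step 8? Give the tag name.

After 1 (firstChild): th
After 2 (parentNode): p
After 3 (lastChild): main
After 4 (parentNode): p
After 5 (previousSibling): p (no-op, stayed)
After 6 (firstChild): th
After 7 (lastChild): nav
After 8 (previousSibling): input

Answer: input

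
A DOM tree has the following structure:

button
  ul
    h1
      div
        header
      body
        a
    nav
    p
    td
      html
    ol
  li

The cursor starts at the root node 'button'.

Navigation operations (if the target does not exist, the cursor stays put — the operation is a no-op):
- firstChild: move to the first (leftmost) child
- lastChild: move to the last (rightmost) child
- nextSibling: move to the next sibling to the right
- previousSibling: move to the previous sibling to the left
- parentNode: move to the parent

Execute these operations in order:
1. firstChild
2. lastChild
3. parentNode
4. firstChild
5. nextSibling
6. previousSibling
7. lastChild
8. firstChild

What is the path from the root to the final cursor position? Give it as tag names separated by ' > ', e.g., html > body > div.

After 1 (firstChild): ul
After 2 (lastChild): ol
After 3 (parentNode): ul
After 4 (firstChild): h1
After 5 (nextSibling): nav
After 6 (previousSibling): h1
After 7 (lastChild): body
After 8 (firstChild): a

Answer: button > ul > h1 > body > a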